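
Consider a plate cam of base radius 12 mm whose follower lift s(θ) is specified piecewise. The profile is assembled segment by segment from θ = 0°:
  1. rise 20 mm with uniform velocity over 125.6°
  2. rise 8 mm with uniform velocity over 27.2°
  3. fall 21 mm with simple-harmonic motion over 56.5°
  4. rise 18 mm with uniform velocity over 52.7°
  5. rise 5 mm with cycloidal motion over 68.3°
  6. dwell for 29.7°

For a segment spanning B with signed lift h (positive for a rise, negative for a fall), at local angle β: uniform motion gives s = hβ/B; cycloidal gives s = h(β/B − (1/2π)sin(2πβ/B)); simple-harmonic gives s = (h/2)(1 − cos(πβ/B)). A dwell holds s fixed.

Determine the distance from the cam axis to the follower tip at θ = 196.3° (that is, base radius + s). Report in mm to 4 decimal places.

seg 1 [0°–125.6°] uniform, h=20: full span → s += 20 → s = 20.0000
seg 2 [125.6°–152.8°] uniform, h=8: full span → s += 8 → s = 28.0000
seg 3 [152.8°–209.3°] simple-harmonic, h=-21: θ=196.3° here. β=43.5, B=56.5. -21/2·(1 − cos(π·0.7699)) = -18.3742 → s = 9.6258
radial distance = base radius + s = 12 + 9.6258 = 21.6258

21.6258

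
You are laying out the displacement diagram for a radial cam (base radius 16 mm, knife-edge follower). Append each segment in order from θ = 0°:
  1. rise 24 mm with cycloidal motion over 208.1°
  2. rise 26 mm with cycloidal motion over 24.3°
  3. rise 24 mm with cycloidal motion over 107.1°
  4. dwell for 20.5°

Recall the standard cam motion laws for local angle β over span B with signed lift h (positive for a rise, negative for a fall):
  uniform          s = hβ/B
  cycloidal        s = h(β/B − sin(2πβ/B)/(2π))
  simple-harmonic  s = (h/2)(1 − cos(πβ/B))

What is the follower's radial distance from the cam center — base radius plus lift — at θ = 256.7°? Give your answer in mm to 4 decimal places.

seg 1 [0°–208.1°] cycloidal, h=24: full span → s += 24 → s = 24.0000
seg 2 [208.1°–232.4°] cycloidal, h=26: full span → s += 26 → s = 50.0000
seg 3 [232.4°–339.5°] cycloidal, h=24: θ=256.7° here. β=24.3, B=107.1. 24·(0.2269 − sin(2π·0.2269)/(2π)) = 1.6659 → s = 51.6659
radial distance = base radius + s = 16 + 51.6659 = 67.6659

67.6659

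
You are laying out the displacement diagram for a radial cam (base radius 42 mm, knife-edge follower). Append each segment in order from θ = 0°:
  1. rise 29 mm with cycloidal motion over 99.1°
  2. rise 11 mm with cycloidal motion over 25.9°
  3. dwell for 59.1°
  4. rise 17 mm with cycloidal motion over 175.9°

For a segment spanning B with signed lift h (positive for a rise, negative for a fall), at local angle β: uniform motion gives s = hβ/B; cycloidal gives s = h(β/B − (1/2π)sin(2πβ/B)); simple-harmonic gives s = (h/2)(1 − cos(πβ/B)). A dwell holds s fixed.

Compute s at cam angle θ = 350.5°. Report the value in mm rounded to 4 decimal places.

seg 1 [0°–99.1°] cycloidal, h=29: full span → s += 29 → s = 29.0000
seg 2 [99.1°–125°] cycloidal, h=11: full span → s += 11 → s = 40.0000
seg 3 [125°–184.1°] dwell: s stays 40.0000
seg 4 [184.1°–360°] cycloidal, h=17: θ=350.5° here. β=166.4, B=175.9. 17·(0.9460 − sin(2π·0.9460)/(2π)) = 16.9825 → s = 56.9825

56.9825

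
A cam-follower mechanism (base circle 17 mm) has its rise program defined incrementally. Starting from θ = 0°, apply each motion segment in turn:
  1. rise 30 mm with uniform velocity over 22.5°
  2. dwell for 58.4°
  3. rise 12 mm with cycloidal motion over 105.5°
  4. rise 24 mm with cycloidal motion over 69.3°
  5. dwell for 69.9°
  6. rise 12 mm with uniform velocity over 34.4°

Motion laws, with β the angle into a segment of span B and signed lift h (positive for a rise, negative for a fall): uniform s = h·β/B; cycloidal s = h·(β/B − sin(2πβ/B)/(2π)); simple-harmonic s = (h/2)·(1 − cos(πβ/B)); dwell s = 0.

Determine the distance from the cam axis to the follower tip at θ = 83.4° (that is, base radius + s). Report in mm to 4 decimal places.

seg 1 [0°–22.5°] uniform, h=30: full span → s += 30 → s = 30.0000
seg 2 [22.5°–80.9°] dwell: s stays 30.0000
seg 3 [80.9°–186.4°] cycloidal, h=12: θ=83.4° here. β=2.5, B=105.5. 12·(0.0237 − sin(2π·0.0237)/(2π)) = 0.0010 → s = 30.0010
radial distance = base radius + s = 17 + 30.0010 = 47.0010

47.0010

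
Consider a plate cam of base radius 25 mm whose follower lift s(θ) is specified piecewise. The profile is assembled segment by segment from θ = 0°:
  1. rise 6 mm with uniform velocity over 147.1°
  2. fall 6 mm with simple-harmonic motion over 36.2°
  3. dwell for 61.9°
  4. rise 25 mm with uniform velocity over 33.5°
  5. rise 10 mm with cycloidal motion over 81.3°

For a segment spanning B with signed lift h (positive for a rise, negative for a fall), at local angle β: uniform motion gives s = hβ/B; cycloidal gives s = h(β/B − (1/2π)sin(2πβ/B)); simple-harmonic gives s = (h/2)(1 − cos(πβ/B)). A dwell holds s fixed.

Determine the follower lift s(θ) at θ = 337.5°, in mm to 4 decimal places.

seg 1 [0°–147.1°] uniform, h=6: full span → s += 6 → s = 6.0000
seg 2 [147.1°–183.3°] simple-harmonic, h=-6: full span → s += -6 → s = 0.0000
seg 3 [183.3°–245.2°] dwell: s stays 0.0000
seg 4 [245.2°–278.7°] uniform, h=25: full span → s += 25 → s = 25.0000
seg 5 [278.7°–360°] cycloidal, h=10: θ=337.5° here. β=58.8, B=81.3. 10·(0.7232 − sin(2π·0.7232)/(2π)) = 8.8016 → s = 33.8016

33.8016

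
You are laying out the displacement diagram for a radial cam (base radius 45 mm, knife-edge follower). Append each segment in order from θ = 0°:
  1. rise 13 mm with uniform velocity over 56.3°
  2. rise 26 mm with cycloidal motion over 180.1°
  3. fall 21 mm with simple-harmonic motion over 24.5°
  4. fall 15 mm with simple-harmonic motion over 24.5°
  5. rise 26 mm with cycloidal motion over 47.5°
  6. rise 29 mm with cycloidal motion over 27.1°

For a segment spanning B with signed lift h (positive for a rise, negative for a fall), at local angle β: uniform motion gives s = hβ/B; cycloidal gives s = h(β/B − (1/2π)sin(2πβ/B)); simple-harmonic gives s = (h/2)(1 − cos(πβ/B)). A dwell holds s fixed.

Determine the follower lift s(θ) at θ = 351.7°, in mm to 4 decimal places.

seg 1 [0°–56.3°] uniform, h=13: full span → s += 13 → s = 13.0000
seg 2 [56.3°–236.4°] cycloidal, h=26: full span → s += 26 → s = 39.0000
seg 3 [236.4°–260.9°] simple-harmonic, h=-21: full span → s += -21 → s = 18.0000
seg 4 [260.9°–285.4°] simple-harmonic, h=-15: full span → s += -15 → s = 3.0000
seg 5 [285.4°–332.9°] cycloidal, h=26: full span → s += 26 → s = 29.0000
seg 6 [332.9°–360°] cycloidal, h=29: θ=351.7° here. β=18.8, B=27.1. 29·(0.6937 − sin(2π·0.6937)/(2π)) = 24.4481 → s = 53.4481

53.4481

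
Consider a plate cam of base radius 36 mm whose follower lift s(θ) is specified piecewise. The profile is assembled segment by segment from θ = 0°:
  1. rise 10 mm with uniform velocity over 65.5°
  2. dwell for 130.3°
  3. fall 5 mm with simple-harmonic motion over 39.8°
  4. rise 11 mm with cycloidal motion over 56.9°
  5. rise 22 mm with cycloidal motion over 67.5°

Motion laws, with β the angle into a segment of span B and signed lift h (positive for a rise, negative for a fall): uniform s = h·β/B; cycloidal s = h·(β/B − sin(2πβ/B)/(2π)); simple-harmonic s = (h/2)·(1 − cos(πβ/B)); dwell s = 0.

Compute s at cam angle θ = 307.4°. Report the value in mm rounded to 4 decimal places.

seg 1 [0°–65.5°] uniform, h=10: full span → s += 10 → s = 10.0000
seg 2 [65.5°–195.8°] dwell: s stays 10.0000
seg 3 [195.8°–235.6°] simple-harmonic, h=-5: full span → s += -5 → s = 5.0000
seg 4 [235.6°–292.5°] cycloidal, h=11: full span → s += 11 → s = 16.0000
seg 5 [292.5°–360°] cycloidal, h=22: θ=307.4° here. β=14.9, B=67.5. 22·(0.2207 − sin(2π·0.2207)/(2π)) = 1.4139 → s = 17.4139

17.4139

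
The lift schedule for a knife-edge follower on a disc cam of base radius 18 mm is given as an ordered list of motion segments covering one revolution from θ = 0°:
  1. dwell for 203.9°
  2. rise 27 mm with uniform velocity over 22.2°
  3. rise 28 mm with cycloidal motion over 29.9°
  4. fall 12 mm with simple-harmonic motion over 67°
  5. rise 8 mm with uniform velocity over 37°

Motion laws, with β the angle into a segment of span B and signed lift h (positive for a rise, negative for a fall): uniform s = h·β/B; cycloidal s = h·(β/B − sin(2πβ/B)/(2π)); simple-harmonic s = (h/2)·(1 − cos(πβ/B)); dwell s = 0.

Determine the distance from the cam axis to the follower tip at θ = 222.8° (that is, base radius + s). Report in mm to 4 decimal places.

seg 1 [0°–203.9°] dwell: s stays 0.0000
seg 2 [203.9°–226.1°] uniform, h=27: θ=222.8° here. β=18.9, B=22.2. 27·18.9/22.2 = 22.9865 → s = 22.9865
radial distance = base radius + s = 18 + 22.9865 = 40.9865

40.9865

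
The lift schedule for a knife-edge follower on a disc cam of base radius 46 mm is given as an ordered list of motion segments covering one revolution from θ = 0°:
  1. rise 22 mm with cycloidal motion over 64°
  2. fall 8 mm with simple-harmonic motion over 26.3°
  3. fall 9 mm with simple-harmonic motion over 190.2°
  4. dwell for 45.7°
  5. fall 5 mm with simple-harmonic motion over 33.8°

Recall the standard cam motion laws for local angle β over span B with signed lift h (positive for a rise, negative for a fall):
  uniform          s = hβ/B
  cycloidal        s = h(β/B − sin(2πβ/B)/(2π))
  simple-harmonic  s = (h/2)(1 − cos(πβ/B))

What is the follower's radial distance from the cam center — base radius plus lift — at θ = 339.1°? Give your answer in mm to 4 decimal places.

seg 1 [0°–64°] cycloidal, h=22: full span → s += 22 → s = 22.0000
seg 2 [64°–90.3°] simple-harmonic, h=-8: full span → s += -8 → s = 14.0000
seg 3 [90.3°–280.5°] simple-harmonic, h=-9: full span → s += -9 → s = 5.0000
seg 4 [280.5°–326.2°] dwell: s stays 5.0000
seg 5 [326.2°–360°] simple-harmonic, h=-5: θ=339.1° here. β=12.9, B=33.8. -5/2·(1 − cos(π·0.3817)) = -1.5918 → s = 3.4082
radial distance = base radius + s = 46 + 3.4082 = 49.4082

49.4082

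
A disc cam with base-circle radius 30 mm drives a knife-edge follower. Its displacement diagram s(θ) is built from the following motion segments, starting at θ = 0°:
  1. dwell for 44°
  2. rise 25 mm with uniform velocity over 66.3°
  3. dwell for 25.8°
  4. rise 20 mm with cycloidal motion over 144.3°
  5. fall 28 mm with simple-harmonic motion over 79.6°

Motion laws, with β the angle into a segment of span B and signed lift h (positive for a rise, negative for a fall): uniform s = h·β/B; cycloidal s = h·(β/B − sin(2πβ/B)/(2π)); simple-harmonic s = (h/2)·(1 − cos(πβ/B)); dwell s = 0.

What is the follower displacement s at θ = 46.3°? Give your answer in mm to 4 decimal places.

seg 1 [0°–44°] dwell: s stays 0.0000
seg 2 [44°–110.3°] uniform, h=25: θ=46.3° here. β=2.3, B=66.3. 25·2.3/66.3 = 0.8673 → s = 0.8673

0.8673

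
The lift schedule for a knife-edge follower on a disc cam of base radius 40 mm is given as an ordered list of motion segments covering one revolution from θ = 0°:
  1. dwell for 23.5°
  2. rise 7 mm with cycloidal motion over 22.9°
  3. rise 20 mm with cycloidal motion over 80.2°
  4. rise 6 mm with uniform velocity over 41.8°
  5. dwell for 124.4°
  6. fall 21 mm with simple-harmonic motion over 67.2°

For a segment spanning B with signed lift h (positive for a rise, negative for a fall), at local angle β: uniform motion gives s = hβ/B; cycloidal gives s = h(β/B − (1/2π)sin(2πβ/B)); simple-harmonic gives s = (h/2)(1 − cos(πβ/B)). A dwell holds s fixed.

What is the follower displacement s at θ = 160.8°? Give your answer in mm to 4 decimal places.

seg 1 [0°–23.5°] dwell: s stays 0.0000
seg 2 [23.5°–46.4°] cycloidal, h=7: full span → s += 7 → s = 7.0000
seg 3 [46.4°–126.6°] cycloidal, h=20: full span → s += 20 → s = 27.0000
seg 4 [126.6°–168.4°] uniform, h=6: θ=160.8° here. β=34.2, B=41.8. 6·34.2/41.8 = 4.9091 → s = 31.9091

31.9091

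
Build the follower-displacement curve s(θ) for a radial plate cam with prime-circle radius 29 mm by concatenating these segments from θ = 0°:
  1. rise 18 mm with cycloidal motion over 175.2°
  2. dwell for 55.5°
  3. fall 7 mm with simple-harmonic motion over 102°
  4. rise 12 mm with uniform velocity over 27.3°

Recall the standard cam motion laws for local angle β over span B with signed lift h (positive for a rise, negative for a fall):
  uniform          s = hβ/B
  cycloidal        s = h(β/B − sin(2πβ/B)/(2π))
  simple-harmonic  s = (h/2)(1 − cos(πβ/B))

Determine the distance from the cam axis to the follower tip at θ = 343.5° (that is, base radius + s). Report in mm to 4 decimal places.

seg 1 [0°–175.2°] cycloidal, h=18: full span → s += 18 → s = 18.0000
seg 2 [175.2°–230.7°] dwell: s stays 18.0000
seg 3 [230.7°–332.7°] simple-harmonic, h=-7: full span → s += -7 → s = 11.0000
seg 4 [332.7°–360°] uniform, h=12: θ=343.5° here. β=10.8, B=27.3. 12·10.8/27.3 = 4.7473 → s = 15.7473
radial distance = base radius + s = 29 + 15.7473 = 44.7473

44.7473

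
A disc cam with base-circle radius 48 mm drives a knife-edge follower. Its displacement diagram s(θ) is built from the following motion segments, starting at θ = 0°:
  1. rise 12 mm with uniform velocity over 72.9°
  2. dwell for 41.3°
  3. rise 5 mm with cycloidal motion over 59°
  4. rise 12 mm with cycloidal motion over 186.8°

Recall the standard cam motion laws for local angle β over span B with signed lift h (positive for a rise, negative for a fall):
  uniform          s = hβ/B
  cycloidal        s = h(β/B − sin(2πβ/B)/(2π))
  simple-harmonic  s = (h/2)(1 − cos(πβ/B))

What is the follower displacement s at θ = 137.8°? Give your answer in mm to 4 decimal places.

seg 1 [0°–72.9°] uniform, h=12: full span → s += 12 → s = 12.0000
seg 2 [72.9°–114.2°] dwell: s stays 12.0000
seg 3 [114.2°–173.2°] cycloidal, h=5: θ=137.8° here. β=23.6, B=59. 5·(0.4000 − sin(2π·0.4000)/(2π)) = 1.5323 → s = 13.5323

13.5323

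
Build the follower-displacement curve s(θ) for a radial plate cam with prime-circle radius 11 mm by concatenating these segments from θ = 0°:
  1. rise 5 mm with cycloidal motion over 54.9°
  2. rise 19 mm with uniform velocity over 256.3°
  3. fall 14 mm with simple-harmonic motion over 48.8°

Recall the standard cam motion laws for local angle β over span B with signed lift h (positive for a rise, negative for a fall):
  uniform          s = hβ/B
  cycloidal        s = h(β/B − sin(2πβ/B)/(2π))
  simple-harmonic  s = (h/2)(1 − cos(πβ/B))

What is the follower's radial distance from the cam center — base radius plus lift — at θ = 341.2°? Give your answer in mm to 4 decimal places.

seg 1 [0°–54.9°] cycloidal, h=5: full span → s += 5 → s = 5.0000
seg 2 [54.9°–311.2°] uniform, h=19: full span → s += 19 → s = 24.0000
seg 3 [311.2°–360°] simple-harmonic, h=-14: θ=341.2° here. β=30, B=48.8. -14/2·(1 − cos(π·0.6148)) = -9.4693 → s = 14.5307
radial distance = base radius + s = 11 + 14.5307 = 25.5307

25.5307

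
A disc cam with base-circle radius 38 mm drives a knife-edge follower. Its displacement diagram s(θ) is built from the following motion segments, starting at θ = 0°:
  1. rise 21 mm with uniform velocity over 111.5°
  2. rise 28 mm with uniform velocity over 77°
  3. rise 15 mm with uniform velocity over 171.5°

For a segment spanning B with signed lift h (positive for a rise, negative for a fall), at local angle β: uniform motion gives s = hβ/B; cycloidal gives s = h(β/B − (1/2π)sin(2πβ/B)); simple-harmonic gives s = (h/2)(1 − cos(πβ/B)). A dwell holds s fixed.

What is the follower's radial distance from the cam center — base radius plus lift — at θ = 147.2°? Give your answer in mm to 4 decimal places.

seg 1 [0°–111.5°] uniform, h=21: full span → s += 21 → s = 21.0000
seg 2 [111.5°–188.5°] uniform, h=28: θ=147.2° here. β=35.7, B=77. 28·35.7/77 = 12.9818 → s = 33.9818
radial distance = base radius + s = 38 + 33.9818 = 71.9818

71.9818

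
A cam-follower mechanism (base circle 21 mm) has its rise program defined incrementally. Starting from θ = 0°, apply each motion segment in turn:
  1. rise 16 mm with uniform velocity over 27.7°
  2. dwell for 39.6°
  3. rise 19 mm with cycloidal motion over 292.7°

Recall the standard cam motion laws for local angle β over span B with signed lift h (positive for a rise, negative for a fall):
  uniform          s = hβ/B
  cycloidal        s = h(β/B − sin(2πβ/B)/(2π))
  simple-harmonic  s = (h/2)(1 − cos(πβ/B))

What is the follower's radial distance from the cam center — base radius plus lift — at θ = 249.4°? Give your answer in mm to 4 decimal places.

seg 1 [0°–27.7°] uniform, h=16: full span → s += 16 → s = 16.0000
seg 2 [27.7°–67.3°] dwell: s stays 16.0000
seg 3 [67.3°–360°] cycloidal, h=19: θ=249.4° here. β=182.1, B=292.7. 19·(0.6221 − sin(2π·0.6221)/(2π)) = 13.9201 → s = 29.9201
radial distance = base radius + s = 21 + 29.9201 = 50.9201

50.9201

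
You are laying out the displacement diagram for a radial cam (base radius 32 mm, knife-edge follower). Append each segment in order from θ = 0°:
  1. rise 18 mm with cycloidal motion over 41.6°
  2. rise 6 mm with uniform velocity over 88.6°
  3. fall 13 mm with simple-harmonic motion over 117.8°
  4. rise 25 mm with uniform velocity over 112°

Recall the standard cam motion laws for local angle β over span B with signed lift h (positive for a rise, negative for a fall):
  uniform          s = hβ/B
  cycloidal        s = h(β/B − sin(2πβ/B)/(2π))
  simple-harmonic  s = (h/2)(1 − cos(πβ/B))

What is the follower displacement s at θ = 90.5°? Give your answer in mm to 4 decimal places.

seg 1 [0°–41.6°] cycloidal, h=18: full span → s += 18 → s = 18.0000
seg 2 [41.6°–130.2°] uniform, h=6: θ=90.5° here. β=48.9, B=88.6. 6·48.9/88.6 = 3.3115 → s = 21.3115

21.3115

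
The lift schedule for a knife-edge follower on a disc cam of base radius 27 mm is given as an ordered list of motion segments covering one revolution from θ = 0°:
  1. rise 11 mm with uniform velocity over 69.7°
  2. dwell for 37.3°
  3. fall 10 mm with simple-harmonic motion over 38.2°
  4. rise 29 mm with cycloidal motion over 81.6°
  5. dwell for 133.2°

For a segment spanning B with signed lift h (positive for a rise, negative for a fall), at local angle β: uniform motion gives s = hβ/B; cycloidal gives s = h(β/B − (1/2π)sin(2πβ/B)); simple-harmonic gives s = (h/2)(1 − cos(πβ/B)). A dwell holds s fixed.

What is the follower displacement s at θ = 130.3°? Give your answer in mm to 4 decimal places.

seg 1 [0°–69.7°] uniform, h=11: full span → s += 11 → s = 11.0000
seg 2 [69.7°–107°] dwell: s stays 11.0000
seg 3 [107°–145.2°] simple-harmonic, h=-10: θ=130.3° here. β=23.3, B=38.2. -10/2·(1 − cos(π·0.6099)) = -6.6929 → s = 4.3071

4.3071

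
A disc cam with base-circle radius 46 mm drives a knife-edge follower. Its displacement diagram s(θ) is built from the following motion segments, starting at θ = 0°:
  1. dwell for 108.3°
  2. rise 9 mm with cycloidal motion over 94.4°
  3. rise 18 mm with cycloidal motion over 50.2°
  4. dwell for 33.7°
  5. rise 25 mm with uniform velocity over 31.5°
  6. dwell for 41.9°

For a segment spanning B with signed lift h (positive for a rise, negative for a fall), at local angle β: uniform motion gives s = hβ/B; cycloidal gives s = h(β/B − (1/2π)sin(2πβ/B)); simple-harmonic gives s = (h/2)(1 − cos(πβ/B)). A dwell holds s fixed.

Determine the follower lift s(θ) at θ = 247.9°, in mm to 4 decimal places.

seg 1 [0°–108.3°] dwell: s stays 0.0000
seg 2 [108.3°–202.7°] cycloidal, h=9: full span → s += 9 → s = 9.0000
seg 3 [202.7°–252.9°] cycloidal, h=18: θ=247.9° here. β=45.2, B=50.2. 18·(0.9004 − sin(2π·0.9004)/(2π)) = 17.8852 → s = 26.8852

26.8852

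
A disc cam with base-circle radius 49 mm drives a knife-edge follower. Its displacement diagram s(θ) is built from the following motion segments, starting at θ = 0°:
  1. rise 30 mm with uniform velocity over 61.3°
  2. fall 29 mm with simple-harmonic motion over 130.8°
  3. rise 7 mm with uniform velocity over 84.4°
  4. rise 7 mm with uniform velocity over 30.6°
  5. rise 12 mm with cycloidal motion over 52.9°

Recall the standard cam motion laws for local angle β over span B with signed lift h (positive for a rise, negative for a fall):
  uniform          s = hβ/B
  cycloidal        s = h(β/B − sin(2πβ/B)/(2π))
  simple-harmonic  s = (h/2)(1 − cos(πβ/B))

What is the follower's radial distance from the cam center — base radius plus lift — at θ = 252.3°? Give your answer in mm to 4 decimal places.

seg 1 [0°–61.3°] uniform, h=30: full span → s += 30 → s = 30.0000
seg 2 [61.3°–192.1°] simple-harmonic, h=-29: full span → s += -29 → s = 1.0000
seg 3 [192.1°–276.5°] uniform, h=7: θ=252.3° here. β=60.2, B=84.4. 7·60.2/84.4 = 4.9929 → s = 5.9929
radial distance = base radius + s = 49 + 5.9929 = 54.9929

54.9929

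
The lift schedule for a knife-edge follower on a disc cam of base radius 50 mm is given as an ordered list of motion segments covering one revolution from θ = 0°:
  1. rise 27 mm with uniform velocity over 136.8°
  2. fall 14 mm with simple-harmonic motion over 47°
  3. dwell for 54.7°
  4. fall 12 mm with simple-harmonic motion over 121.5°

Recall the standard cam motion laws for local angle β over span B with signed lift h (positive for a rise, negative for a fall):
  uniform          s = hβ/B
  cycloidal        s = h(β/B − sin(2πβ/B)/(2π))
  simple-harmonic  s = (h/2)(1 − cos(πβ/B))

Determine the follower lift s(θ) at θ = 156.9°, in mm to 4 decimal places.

seg 1 [0°–136.8°] uniform, h=27: full span → s += 27 → s = 27.0000
seg 2 [136.8°–183.8°] simple-harmonic, h=-14: θ=156.9° here. β=20.1, B=47. -14/2·(1 − cos(π·0.4277)) = -5.4228 → s = 21.5772

21.5772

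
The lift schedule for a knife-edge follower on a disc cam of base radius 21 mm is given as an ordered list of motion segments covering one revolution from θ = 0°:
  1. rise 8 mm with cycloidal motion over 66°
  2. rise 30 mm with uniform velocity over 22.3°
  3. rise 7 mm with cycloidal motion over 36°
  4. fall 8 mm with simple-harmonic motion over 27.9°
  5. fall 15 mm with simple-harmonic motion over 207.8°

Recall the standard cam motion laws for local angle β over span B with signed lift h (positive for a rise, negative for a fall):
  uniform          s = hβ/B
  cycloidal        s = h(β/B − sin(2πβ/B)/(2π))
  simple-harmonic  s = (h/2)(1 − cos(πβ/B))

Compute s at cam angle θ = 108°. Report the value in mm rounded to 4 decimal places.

seg 1 [0°–66°] cycloidal, h=8: full span → s += 8 → s = 8.0000
seg 2 [66°–88.3°] uniform, h=30: full span → s += 30 → s = 38.0000
seg 3 [88.3°–124.3°] cycloidal, h=7: θ=108° here. β=19.7, B=36. 7·(0.5472 − sin(2π·0.5472)/(2π)) = 4.1563 → s = 42.1563

42.1563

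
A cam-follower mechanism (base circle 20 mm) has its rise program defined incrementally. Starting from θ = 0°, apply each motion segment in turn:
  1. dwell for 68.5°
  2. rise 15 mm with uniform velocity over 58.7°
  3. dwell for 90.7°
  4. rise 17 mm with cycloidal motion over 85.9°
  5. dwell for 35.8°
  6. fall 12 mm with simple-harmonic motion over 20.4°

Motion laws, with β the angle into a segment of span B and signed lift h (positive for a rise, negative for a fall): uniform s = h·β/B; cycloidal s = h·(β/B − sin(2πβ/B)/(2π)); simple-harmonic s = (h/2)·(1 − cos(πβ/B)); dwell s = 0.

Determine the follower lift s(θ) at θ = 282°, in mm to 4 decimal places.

seg 1 [0°–68.5°] dwell: s stays 0.0000
seg 2 [68.5°–127.2°] uniform, h=15: full span → s += 15 → s = 15.0000
seg 3 [127.2°–217.9°] dwell: s stays 15.0000
seg 4 [217.9°–303.8°] cycloidal, h=17: θ=282° here. β=64.1, B=85.9. 17·(0.7462 − sin(2π·0.7462)/(2π)) = 15.3906 → s = 30.3906

30.3906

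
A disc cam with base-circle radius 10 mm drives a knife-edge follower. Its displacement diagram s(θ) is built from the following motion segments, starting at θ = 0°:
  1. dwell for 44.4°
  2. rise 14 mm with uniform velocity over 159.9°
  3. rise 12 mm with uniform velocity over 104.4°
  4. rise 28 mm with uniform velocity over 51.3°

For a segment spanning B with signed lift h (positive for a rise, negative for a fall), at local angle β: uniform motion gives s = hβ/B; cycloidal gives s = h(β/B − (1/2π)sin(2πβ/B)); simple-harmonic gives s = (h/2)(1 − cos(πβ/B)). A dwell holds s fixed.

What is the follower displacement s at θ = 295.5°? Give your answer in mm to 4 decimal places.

seg 1 [0°–44.4°] dwell: s stays 0.0000
seg 2 [44.4°–204.3°] uniform, h=14: full span → s += 14 → s = 14.0000
seg 3 [204.3°–308.7°] uniform, h=12: θ=295.5° here. β=91.2, B=104.4. 12·91.2/104.4 = 10.4828 → s = 24.4828

24.4828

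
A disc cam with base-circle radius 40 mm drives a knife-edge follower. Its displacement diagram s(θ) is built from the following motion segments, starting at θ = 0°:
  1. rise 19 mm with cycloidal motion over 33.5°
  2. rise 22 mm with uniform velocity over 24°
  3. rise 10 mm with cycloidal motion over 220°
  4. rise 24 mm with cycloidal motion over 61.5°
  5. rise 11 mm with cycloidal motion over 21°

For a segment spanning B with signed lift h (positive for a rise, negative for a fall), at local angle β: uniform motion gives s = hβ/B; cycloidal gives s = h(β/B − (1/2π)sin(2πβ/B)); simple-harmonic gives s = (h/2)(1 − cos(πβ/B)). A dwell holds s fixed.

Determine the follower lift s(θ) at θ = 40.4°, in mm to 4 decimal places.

seg 1 [0°–33.5°] cycloidal, h=19: full span → s += 19 → s = 19.0000
seg 2 [33.5°–57.5°] uniform, h=22: θ=40.4° here. β=6.9, B=24. 22·6.9/24 = 6.3250 → s = 25.3250

25.3250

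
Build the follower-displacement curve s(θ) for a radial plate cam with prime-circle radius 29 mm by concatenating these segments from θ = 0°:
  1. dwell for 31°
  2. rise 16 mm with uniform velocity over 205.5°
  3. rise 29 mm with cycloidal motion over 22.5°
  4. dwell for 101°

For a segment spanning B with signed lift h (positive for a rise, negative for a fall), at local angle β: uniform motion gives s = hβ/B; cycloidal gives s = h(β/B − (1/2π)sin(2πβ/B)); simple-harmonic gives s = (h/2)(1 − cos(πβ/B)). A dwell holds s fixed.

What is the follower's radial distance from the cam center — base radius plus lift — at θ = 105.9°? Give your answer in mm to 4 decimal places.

seg 1 [0°–31°] dwell: s stays 0.0000
seg 2 [31°–236.5°] uniform, h=16: θ=105.9° here. β=74.9, B=205.5. 16·74.9/205.5 = 5.8316 → s = 5.8316
radial distance = base radius + s = 29 + 5.8316 = 34.8316

34.8316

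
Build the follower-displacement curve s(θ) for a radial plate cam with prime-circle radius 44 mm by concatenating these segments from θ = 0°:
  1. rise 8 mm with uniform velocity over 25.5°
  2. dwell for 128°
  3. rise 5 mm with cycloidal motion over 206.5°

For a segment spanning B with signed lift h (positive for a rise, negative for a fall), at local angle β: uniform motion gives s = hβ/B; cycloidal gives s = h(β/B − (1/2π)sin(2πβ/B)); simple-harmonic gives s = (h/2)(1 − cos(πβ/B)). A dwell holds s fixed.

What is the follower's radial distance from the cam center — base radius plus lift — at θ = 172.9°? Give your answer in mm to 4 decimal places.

seg 1 [0°–25.5°] uniform, h=8: full span → s += 8 → s = 8.0000
seg 2 [25.5°–153.5°] dwell: s stays 8.0000
seg 3 [153.5°–360°] cycloidal, h=5: θ=172.9° here. β=19.4, B=206.5. 5·(0.0939 − sin(2π·0.0939)/(2π)) = 0.0268 → s = 8.0268
radial distance = base radius + s = 44 + 8.0268 = 52.0268

52.0268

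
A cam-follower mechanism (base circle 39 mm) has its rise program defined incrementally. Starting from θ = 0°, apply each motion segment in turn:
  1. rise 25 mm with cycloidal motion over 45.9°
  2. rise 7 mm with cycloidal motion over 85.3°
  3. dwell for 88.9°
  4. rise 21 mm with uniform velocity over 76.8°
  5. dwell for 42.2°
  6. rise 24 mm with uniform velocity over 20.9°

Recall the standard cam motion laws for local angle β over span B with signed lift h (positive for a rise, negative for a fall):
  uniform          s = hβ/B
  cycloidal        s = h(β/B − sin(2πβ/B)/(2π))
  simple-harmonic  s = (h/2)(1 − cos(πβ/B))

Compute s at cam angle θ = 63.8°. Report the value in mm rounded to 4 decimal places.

seg 1 [0°–45.9°] cycloidal, h=25: full span → s += 25 → s = 25.0000
seg 2 [45.9°–131.2°] cycloidal, h=7: θ=63.8° here. β=17.9, B=85.3. 7·(0.2098 − sin(2π·0.2098)/(2π)) = 0.3901 → s = 25.3901

25.3901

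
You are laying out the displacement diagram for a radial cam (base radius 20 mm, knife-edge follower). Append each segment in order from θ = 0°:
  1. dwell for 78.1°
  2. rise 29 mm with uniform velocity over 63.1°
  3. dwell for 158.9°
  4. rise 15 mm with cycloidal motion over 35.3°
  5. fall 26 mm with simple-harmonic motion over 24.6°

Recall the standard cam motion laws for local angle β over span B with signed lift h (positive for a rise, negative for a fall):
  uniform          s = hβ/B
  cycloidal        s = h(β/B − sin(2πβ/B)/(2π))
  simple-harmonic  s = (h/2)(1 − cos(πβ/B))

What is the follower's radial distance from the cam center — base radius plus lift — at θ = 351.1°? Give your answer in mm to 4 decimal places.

seg 1 [0°–78.1°] dwell: s stays 0.0000
seg 2 [78.1°–141.2°] uniform, h=29: full span → s += 29 → s = 29.0000
seg 3 [141.2°–300.1°] dwell: s stays 29.0000
seg 4 [300.1°–335.4°] cycloidal, h=15: full span → s += 15 → s = 44.0000
seg 5 [335.4°–360°] simple-harmonic, h=-26: θ=351.1° here. β=15.7, B=24.6. -26/2·(1 − cos(π·0.6382)) = -18.4689 → s = 25.5311
radial distance = base radius + s = 20 + 25.5311 = 45.5311

45.5311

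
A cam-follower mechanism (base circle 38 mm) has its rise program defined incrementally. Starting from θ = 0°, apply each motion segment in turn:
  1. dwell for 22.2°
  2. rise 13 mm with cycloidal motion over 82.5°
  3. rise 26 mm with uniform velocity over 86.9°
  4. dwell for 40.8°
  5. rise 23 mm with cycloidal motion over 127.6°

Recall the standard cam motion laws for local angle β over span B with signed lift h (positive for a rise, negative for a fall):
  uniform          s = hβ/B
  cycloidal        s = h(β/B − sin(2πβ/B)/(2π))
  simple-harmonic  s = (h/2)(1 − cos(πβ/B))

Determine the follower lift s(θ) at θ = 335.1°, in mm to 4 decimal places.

seg 1 [0°–22.2°] dwell: s stays 0.0000
seg 2 [22.2°–104.7°] cycloidal, h=13: full span → s += 13 → s = 13.0000
seg 3 [104.7°–191.6°] uniform, h=26: full span → s += 26 → s = 39.0000
seg 4 [191.6°–232.4°] dwell: s stays 39.0000
seg 5 [232.4°–360°] cycloidal, h=23: θ=335.1° here. β=102.7, B=127.6. 23·(0.8049 − sin(2π·0.8049)/(2π)) = 21.9570 → s = 60.9570

60.9570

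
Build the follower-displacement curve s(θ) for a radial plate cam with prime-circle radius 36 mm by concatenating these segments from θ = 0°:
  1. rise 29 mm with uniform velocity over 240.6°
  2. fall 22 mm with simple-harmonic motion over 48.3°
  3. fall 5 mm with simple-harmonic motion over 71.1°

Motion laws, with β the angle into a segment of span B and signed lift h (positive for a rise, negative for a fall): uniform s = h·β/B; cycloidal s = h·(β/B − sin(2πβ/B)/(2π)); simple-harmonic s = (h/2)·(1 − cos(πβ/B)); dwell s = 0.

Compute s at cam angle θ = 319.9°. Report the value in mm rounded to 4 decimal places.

seg 1 [0°–240.6°] uniform, h=29: full span → s += 29 → s = 29.0000
seg 2 [240.6°–288.9°] simple-harmonic, h=-22: full span → s += -22 → s = 7.0000
seg 3 [288.9°–360°] simple-harmonic, h=-5: θ=319.9° here. β=31, B=71.1. -5/2·(1 − cos(π·0.4360)) = -2.0008 → s = 4.9992

4.9992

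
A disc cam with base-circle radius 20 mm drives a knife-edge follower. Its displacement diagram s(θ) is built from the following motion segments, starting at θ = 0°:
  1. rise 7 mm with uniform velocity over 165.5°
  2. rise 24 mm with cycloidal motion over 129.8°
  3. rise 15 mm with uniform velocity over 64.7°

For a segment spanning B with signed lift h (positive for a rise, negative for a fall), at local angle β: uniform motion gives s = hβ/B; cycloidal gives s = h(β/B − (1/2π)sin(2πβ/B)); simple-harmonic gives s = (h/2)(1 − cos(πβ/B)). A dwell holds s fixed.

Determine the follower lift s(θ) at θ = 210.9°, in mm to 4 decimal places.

seg 1 [0°–165.5°] uniform, h=7: full span → s += 7 → s = 7.0000
seg 2 [165.5°–295.3°] cycloidal, h=24: θ=210.9° here. β=45.4, B=129.8. 24·(0.3498 − sin(2π·0.3498)/(2π)) = 5.3010 → s = 12.3010

12.3010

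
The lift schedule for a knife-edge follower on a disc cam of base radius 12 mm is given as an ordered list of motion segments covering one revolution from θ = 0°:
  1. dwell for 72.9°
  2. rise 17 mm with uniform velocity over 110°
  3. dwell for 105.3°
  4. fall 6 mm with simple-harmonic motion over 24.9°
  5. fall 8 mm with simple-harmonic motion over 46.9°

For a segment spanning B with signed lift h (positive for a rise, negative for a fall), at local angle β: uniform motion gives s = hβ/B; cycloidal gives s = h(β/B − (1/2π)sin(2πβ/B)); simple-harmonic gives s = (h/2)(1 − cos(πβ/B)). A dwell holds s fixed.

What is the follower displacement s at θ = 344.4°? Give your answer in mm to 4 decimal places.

seg 1 [0°–72.9°] dwell: s stays 0.0000
seg 2 [72.9°–182.9°] uniform, h=17: full span → s += 17 → s = 17.0000
seg 3 [182.9°–288.2°] dwell: s stays 17.0000
seg 4 [288.2°–313.1°] simple-harmonic, h=-6: full span → s += -6 → s = 11.0000
seg 5 [313.1°–360°] simple-harmonic, h=-8: θ=344.4° here. β=31.3, B=46.9. -8/2·(1 − cos(π·0.6674)) = -6.0077 → s = 4.9923

4.9923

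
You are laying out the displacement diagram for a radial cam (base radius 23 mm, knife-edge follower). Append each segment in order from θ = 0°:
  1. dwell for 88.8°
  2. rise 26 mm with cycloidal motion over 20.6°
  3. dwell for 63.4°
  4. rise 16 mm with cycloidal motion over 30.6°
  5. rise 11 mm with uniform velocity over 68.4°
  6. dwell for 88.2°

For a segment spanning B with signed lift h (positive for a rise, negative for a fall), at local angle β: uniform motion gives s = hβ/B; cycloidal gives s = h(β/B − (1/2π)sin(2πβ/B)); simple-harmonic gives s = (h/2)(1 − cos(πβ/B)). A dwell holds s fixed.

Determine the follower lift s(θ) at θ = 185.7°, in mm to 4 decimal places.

seg 1 [0°–88.8°] dwell: s stays 0.0000
seg 2 [88.8°–109.4°] cycloidal, h=26: full span → s += 26 → s = 26.0000
seg 3 [109.4°–172.8°] dwell: s stays 26.0000
seg 4 [172.8°–203.4°] cycloidal, h=16: θ=185.7° here. β=12.9, B=30.6. 16·(0.4216 − sin(2π·0.4216)/(2π)) = 5.5404 → s = 31.5404

31.5404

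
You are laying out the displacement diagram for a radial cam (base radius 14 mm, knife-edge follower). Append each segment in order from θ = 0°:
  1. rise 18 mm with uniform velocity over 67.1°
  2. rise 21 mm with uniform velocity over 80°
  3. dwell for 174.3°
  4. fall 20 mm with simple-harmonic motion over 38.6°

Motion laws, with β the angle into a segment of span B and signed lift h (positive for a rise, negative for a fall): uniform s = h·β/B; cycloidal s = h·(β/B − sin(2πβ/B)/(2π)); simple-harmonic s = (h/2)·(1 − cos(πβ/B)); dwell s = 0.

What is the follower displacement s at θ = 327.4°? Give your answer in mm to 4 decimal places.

seg 1 [0°–67.1°] uniform, h=18: full span → s += 18 → s = 18.0000
seg 2 [67.1°–147.1°] uniform, h=21: full span → s += 21 → s = 39.0000
seg 3 [147.1°–321.4°] dwell: s stays 39.0000
seg 4 [321.4°–360°] simple-harmonic, h=-20: θ=327.4° here. β=6, B=38.6. -20/2·(1 − cos(π·0.1554)) = -1.1688 → s = 37.8312

37.8312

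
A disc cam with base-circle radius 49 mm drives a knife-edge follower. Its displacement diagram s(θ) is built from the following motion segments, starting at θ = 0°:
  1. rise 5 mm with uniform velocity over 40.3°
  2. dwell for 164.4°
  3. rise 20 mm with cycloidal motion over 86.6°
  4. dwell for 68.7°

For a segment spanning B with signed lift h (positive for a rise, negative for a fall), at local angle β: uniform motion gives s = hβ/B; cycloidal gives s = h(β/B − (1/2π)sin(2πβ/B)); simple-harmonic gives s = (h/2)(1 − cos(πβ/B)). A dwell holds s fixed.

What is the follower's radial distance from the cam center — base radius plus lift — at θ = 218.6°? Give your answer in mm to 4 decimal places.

seg 1 [0°–40.3°] uniform, h=5: full span → s += 5 → s = 5.0000
seg 2 [40.3°–204.7°] dwell: s stays 5.0000
seg 3 [204.7°–291.3°] cycloidal, h=20: θ=218.6° here. β=13.9, B=86.6. 20·(0.1605 − sin(2π·0.1605)/(2π)) = 0.5172 → s = 5.5172
radial distance = base radius + s = 49 + 5.5172 = 54.5172

54.5172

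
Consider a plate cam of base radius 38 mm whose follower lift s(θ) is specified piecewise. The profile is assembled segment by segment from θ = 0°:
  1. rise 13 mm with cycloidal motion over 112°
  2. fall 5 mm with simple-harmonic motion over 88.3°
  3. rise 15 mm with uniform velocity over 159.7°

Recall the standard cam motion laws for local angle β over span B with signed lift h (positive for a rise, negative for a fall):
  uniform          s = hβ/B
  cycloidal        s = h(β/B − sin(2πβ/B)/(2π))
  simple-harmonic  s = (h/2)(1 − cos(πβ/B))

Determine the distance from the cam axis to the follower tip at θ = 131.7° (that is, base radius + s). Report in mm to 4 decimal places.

seg 1 [0°–112°] cycloidal, h=13: full span → s += 13 → s = 13.0000
seg 2 [112°–200.3°] simple-harmonic, h=-5: θ=131.7° here. β=19.7, B=88.3. -5/2·(1 − cos(π·0.2231)) = -0.5893 → s = 12.4107
radial distance = base radius + s = 38 + 12.4107 = 50.4107

50.4107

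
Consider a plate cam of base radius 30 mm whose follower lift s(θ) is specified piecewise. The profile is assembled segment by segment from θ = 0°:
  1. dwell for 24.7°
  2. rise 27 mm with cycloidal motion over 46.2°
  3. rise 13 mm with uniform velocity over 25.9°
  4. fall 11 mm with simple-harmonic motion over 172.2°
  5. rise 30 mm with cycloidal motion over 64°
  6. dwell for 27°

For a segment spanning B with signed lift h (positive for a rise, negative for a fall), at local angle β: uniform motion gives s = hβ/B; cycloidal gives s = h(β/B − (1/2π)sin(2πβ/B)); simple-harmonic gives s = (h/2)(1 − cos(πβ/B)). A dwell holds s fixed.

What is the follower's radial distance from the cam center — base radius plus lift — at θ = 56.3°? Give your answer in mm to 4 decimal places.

seg 1 [0°–24.7°] dwell: s stays 0.0000
seg 2 [24.7°–70.9°] cycloidal, h=27: θ=56.3° here. β=31.6, B=46.2. 27·(0.6840 − sin(2π·0.6840)/(2π)) = 22.4003 → s = 22.4003
radial distance = base radius + s = 30 + 22.4003 = 52.4003

52.4003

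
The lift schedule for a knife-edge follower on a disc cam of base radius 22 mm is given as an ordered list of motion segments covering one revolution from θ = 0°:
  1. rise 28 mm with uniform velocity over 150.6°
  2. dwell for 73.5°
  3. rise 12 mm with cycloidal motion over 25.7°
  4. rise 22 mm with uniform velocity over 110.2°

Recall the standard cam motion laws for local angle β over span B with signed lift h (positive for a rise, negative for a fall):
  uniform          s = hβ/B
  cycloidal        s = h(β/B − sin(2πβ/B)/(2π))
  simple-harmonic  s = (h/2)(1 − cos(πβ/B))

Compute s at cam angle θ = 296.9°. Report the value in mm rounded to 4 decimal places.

seg 1 [0°–150.6°] uniform, h=28: full span → s += 28 → s = 28.0000
seg 2 [150.6°–224.1°] dwell: s stays 28.0000
seg 3 [224.1°–249.8°] cycloidal, h=12: full span → s += 12 → s = 40.0000
seg 4 [249.8°–360°] uniform, h=22: θ=296.9° here. β=47.1, B=110.2. 22·47.1/110.2 = 9.4029 → s = 49.4029

49.4029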